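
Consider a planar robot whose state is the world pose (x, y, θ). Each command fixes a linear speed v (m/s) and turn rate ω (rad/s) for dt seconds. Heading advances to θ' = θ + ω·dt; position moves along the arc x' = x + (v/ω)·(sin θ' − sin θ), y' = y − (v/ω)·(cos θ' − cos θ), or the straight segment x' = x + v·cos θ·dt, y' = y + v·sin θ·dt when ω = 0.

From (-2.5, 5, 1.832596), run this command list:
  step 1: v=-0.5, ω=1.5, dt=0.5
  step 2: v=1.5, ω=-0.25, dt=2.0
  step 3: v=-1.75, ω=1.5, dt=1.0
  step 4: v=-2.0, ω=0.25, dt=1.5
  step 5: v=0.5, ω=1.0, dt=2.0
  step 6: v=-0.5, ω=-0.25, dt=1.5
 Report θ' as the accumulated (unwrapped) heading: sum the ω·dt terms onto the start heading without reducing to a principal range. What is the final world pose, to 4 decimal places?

(-0.9216, 7.7714, 5.5826)

step 1: θ'=2.5826 (R=-0.3333) → pose (-2.3548, 4.8037, 2.5826)
step 2: θ'=2.0826 (R=-6.0000) → pose (-4.4040, 6.9519, 2.0826)
step 3: θ'=3.5826 (R=-1.1667) → pose (-2.8888, 6.4682, 3.5826)
step 4: θ'=3.9576 (R=-8.0000) → pose (-0.4763, 8.2217, 3.9576)
step 5: θ'=5.9576 (R=0.5000) → pose (-0.2720, 7.4054, 5.9576)
step 6: θ'=5.5826 (R=2.0000) → pose (-0.9216, 7.7714, 5.5826)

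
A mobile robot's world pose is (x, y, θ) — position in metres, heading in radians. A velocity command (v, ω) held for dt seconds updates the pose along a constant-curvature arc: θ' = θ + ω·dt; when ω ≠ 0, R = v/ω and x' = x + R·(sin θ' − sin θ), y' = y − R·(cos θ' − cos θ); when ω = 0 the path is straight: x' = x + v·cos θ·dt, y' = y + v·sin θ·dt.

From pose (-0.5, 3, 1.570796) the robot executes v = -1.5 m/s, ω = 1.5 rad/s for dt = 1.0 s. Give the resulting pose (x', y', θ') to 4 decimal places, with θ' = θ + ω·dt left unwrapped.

(0.4293, 2.0025, 3.0708)

θ' = 1.5708 + 1.5·1.0 = 3.0708
R = v/ω = -1.5/1.5 = -1.0000
x' = -0.5 + -1.0000·(sin 3.0708 − sin 1.5708) = 0.4293
y' = 3 − -1.0000·(cos 3.0708 − cos 1.5708) = 2.0025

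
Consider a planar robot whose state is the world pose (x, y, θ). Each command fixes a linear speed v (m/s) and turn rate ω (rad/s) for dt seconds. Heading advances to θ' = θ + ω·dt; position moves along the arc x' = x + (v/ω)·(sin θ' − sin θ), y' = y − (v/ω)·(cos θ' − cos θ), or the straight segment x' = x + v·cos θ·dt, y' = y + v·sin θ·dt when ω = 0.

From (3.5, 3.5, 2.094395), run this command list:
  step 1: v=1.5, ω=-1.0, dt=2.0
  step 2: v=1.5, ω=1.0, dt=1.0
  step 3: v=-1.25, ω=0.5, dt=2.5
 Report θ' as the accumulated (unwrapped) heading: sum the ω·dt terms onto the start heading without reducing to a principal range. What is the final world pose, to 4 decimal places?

step 1: θ'=0.0944 (R=-1.5000) → pose (4.6577, 5.7433, 0.0944)
step 2: θ'=1.0944 (R=1.5000) → pose (5.8492, 6.5488, 1.0944)
step 3: θ'=2.3444 (R=-2.5000) → pose (6.2824, 3.6555, 2.3444)

(6.2824, 3.6555, 2.3444)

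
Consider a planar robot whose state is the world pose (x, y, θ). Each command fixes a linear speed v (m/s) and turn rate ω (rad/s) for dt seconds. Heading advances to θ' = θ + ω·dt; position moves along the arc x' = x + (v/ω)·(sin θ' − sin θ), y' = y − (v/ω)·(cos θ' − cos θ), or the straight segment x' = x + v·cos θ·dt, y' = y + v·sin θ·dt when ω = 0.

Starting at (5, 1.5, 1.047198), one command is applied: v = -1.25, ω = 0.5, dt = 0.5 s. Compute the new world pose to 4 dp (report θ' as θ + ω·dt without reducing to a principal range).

θ' = 1.0472 + 0.5·0.5 = 1.2972
R = v/ω = -1.25/0.5 = -2.5000
x' = 5 + -2.5000·(sin 1.2972 − sin 1.0472) = 4.7581
y' = 1.5 − -2.5000·(cos 1.2972 − cos 1.0472) = 0.9255

(4.7581, 0.9255, 1.2972)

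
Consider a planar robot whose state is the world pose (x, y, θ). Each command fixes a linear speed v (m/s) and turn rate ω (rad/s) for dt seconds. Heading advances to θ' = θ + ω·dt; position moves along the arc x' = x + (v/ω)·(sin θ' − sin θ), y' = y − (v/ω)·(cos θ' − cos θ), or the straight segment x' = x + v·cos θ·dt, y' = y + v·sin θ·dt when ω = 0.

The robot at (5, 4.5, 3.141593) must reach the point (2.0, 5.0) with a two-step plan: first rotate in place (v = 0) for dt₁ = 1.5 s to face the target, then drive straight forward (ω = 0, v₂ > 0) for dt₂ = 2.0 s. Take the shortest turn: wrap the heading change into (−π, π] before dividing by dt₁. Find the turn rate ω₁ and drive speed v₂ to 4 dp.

heading to target = atan2(5−4.5, 2−5) = 2.9764
Δθ = wrap(2.9764 − 3.1416) = -0.1651; ω₁ = Δθ/dt₁ = -0.1101
distance = √((2−5)² + (5−4.5)²) = 3.0414; v₂ = distance/dt₂ = 1.5207

ω₁ = -0.1101, v₂ = 1.5207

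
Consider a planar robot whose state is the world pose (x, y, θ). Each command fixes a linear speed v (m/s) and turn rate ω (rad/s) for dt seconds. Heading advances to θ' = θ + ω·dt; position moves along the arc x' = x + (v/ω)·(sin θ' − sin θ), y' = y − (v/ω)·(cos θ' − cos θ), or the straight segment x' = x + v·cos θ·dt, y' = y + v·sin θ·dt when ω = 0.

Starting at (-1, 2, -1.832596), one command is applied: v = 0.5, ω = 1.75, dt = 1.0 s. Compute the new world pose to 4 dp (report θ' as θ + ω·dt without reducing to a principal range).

θ' = -1.8326 + 1.75·1.0 = -0.0826
R = v/ω = 0.5/1.75 = 0.2857
x' = -1 + 0.2857·(sin -0.0826 − sin -1.8326) = -0.7476
y' = 2 − 0.2857·(cos -0.0826 − cos -1.8326) = 1.6413

(-0.7476, 1.6413, -0.0826)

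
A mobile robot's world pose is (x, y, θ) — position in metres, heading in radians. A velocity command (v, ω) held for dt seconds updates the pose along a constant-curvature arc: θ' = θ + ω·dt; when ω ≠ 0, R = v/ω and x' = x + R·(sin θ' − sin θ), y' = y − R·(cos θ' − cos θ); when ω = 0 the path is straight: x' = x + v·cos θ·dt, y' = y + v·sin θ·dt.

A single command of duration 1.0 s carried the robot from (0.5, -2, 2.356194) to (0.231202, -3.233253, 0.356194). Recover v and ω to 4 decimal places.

v = -1.5000, ω = -2.0000

Δθ = 0.356194 − 2.356194 = -2.000000
ω = Δθ/dt = -2.000000/1.0 = -2.0000
R = −Δy/(cos θ' − cos θ) = 0.7500
v = R·ω = 0.7500·-2.0000 = -1.5000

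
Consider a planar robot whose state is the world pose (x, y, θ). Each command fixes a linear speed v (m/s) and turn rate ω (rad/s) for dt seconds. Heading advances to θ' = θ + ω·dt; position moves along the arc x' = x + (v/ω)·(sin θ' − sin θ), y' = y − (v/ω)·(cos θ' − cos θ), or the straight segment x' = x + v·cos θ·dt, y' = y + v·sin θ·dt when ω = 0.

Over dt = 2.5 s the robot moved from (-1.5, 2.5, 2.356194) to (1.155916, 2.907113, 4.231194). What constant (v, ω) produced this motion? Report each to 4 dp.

v = -1.2500, ω = 0.7500

Δθ = 4.231194 − 2.356194 = 1.875000
ω = Δθ/dt = 1.875000/2.5 = 0.7500
R = Δx/(sin θ' − sin θ) = -1.6667
v = R·ω = -1.6667·0.7500 = -1.2500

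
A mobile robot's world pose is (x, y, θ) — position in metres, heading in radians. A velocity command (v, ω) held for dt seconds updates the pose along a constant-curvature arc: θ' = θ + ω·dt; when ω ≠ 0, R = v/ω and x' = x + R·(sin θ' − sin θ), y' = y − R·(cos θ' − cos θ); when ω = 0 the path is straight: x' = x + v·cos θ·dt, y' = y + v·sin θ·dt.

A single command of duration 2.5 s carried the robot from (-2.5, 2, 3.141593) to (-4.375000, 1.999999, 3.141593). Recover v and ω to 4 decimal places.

v = 0.7500, ω = 0.0000

Δθ = 3.141593 − 3.141593 = 0.000000
ω = Δθ/dt = 0.000000/2.5 = 0.0000
ω = 0 → v = (Δx·cos θ + Δy·sin θ)/dt = 0.7500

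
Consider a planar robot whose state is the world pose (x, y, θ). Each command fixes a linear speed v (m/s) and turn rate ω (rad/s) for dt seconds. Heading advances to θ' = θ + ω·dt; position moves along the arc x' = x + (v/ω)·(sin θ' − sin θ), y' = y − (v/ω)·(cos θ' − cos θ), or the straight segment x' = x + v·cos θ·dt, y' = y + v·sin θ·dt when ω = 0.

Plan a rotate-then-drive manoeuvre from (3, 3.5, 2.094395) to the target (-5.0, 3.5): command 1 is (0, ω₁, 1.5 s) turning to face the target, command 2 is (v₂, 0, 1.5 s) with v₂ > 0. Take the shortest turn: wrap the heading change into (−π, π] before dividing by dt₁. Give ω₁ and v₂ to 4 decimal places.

ω₁ = 0.6981, v₂ = 5.3333

heading to target = atan2(3.5−3.5, -5−3) = 3.1416
Δθ = wrap(3.1416 − 2.0944) = 1.0472; ω₁ = Δθ/dt₁ = 0.6981
distance = √((-5−3)² + (3.5−3.5)²) = 8.0000; v₂ = distance/dt₂ = 5.3333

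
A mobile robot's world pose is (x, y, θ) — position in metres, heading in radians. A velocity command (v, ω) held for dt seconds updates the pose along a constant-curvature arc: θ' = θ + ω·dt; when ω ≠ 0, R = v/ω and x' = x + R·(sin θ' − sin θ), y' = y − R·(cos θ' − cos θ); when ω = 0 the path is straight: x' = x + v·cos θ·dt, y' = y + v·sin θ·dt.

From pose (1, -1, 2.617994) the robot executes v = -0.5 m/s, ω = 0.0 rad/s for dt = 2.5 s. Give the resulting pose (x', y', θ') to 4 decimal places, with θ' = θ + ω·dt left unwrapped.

θ' = 2.6180 + 0.0·2.5 = 2.6180
ω = 0 → straight: x' = 1 + -0.5·cos(2.6180)·2.5 = 2.0825
y' = -1 + -0.5·sin(2.6180)·2.5 = -1.6250

(2.0825, -1.6250, 2.6180)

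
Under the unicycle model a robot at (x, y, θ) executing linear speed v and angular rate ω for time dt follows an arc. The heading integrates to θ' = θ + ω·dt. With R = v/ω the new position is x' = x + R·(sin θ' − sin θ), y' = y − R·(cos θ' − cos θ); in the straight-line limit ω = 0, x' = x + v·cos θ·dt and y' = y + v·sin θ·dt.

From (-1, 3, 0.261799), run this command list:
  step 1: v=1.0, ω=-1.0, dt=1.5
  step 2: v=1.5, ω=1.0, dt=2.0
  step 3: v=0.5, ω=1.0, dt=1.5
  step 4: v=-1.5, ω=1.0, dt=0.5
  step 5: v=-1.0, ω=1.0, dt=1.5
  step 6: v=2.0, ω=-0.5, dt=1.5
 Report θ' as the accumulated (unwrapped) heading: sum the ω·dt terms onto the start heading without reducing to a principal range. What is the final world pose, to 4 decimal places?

step 1: θ'=-1.2382 (R=-1.0000) → pose (0.2040, 2.3606, -1.2382)
step 2: θ'=0.7618 (R=1.5000) → pose (2.6572, 1.7649, 0.7618)
step 3: θ'=2.2618 (R=0.5000) → pose (2.6973, 2.4454, 2.2618)
step 4: θ'=2.7618 (R=-1.5000) → pose (3.2972, 2.0082, 2.7618)
step 5: θ'=4.2618 (R=-1.0000) → pose (4.5681, 2.5015, 4.2618)
step 6: θ'=3.5118 (R=-4.0000) → pose (2.4145, 0.5145, 3.5118)

(2.4145, 0.5145, 3.5118)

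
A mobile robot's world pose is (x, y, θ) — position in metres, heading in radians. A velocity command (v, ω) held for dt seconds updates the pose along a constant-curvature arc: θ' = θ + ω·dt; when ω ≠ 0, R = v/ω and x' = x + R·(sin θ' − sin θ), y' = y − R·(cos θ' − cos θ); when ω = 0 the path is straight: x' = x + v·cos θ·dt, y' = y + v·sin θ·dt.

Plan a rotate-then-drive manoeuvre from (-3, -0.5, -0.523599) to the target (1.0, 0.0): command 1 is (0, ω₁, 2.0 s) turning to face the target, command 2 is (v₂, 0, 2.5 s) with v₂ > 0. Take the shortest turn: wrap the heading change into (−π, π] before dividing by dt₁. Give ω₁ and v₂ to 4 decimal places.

heading to target = atan2(0−-0.5, 1−-3) = 0.1244
Δθ = wrap(0.1244 − -0.5236) = 0.6480; ω₁ = Δθ/dt₁ = 0.3240
distance = √((1−-3)² + (0−-0.5)²) = 4.0311; v₂ = distance/dt₂ = 1.6125

ω₁ = 0.3240, v₂ = 1.6125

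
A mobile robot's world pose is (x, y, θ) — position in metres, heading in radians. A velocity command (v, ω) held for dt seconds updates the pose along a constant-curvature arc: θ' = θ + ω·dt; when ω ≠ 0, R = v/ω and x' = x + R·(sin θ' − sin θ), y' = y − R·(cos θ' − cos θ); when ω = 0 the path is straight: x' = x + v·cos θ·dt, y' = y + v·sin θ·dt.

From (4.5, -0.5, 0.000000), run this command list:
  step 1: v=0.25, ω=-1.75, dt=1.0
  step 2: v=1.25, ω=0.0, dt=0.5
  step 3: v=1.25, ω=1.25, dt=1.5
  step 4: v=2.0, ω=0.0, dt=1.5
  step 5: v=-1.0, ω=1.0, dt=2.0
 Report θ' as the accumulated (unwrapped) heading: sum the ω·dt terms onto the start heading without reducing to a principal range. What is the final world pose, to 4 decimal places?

step 1: θ'=-1.7500 (R=-0.1429) → pose (4.6406, -0.6683, -1.7500)
step 2: θ'=-1.7500 (straight) → pose (4.5292, -1.2833, -1.7500)
step 3: θ'=0.1250 (R=1.0000) → pose (5.6378, -2.4538, 0.1250)
step 4: θ'=0.1250 (straight) → pose (8.6144, -2.0797, 0.1250)
step 5: θ'=2.1250 (R=-1.0000) → pose (7.8888, -3.5982, 2.1250)

(7.8888, -3.5982, 2.1250)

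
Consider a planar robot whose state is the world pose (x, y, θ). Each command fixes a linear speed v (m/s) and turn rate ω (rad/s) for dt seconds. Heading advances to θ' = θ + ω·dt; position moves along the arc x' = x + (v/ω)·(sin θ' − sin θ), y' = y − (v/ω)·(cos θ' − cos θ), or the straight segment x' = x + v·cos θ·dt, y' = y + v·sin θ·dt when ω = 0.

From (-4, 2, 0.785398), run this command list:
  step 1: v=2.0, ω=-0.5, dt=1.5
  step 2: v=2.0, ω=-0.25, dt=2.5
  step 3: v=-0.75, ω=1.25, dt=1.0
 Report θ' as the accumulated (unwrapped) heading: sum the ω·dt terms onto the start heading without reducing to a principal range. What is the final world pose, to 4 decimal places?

step 1: θ'=0.0354 (R=-4.0000) → pose (-1.3131, 3.1691, 0.0354)
step 2: θ'=-0.5896 (R=-8.0000) → pose (3.4182, 1.8234, -0.5896)
step 3: θ'=0.6604 (R=-0.6000) → pose (2.7166, 1.7985, 0.6604)

(2.7166, 1.7985, 0.6604)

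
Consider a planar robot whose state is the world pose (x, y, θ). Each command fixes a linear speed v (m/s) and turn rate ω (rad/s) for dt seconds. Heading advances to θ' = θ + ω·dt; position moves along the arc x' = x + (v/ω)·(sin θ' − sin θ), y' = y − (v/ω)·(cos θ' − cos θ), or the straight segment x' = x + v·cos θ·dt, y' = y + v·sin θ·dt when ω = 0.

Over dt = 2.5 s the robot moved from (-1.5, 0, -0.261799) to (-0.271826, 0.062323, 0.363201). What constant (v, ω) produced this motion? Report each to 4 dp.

Δθ = 0.363201 − -0.261799 = 0.625000
ω = Δθ/dt = 0.625000/2.5 = 0.2500
R = Δx/(sin θ' − sin θ) = 2.0000
v = R·ω = 2.0000·0.2500 = 0.5000

v = 0.5000, ω = 0.2500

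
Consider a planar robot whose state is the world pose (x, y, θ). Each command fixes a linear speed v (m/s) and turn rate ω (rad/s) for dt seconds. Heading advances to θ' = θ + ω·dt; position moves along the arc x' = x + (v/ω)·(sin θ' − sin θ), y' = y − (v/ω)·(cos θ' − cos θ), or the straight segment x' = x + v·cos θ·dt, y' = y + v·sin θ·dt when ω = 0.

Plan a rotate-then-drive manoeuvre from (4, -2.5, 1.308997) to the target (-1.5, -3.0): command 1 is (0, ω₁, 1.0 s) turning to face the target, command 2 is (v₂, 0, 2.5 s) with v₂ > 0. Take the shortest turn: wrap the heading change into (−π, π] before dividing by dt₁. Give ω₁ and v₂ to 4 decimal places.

ω₁ = 1.9233, v₂ = 2.2091

heading to target = atan2(-3−-2.5, -1.5−4) = -3.0509
Δθ = wrap(-3.0509 − 1.3090) = 1.9233; ω₁ = Δθ/dt₁ = 1.9233
distance = √((-1.5−4)² + (-3−-2.5)²) = 5.5227; v₂ = distance/dt₂ = 2.2091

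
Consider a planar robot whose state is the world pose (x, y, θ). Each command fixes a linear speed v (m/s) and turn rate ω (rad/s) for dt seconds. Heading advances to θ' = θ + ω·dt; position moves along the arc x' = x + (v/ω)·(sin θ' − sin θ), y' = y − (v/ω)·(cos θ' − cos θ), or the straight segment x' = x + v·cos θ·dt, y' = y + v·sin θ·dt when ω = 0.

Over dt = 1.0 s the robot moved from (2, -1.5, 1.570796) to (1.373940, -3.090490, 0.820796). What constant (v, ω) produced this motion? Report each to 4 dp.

v = -1.7500, ω = -0.7500

Δθ = 0.820796 − 1.570796 = -0.750000
ω = Δθ/dt = -0.750000/1.0 = -0.7500
R = −Δy/(cos θ' − cos θ) = 2.3333
v = R·ω = 2.3333·-0.7500 = -1.7500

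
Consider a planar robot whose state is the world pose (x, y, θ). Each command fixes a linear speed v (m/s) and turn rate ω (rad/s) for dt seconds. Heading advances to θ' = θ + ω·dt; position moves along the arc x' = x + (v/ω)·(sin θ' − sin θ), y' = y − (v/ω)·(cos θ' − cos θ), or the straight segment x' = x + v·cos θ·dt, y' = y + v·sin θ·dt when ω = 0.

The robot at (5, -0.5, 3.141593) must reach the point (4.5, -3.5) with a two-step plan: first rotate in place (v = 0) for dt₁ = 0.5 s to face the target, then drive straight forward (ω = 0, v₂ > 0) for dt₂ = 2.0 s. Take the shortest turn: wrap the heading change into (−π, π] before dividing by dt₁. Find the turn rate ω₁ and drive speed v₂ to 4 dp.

ω₁ = 2.8113, v₂ = 1.5207

heading to target = atan2(-3.5−-0.5, 4.5−5) = -1.7359
Δθ = wrap(-1.7359 − 3.1416) = 1.4056; ω₁ = Δθ/dt₁ = 2.8113
distance = √((4.5−5)² + (-3.5−-0.5)²) = 3.0414; v₂ = distance/dt₂ = 1.5207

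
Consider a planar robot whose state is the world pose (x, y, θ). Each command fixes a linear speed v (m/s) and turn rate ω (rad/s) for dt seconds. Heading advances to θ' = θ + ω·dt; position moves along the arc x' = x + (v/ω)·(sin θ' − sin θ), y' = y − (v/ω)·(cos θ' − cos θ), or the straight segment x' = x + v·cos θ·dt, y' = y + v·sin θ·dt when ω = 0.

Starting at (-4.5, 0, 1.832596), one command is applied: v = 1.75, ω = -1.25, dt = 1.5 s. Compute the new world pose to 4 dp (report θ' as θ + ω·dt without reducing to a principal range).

(-3.0884, 1.7611, -0.0424)

θ' = 1.8326 + -1.25·1.5 = -0.0424
R = v/ω = 1.75/-1.25 = -1.4000
x' = -4.5 + -1.4000·(sin -0.0424 − sin 1.8326) = -3.0884
y' = 0 − -1.4000·(cos -0.0424 − cos 1.8326) = 1.7611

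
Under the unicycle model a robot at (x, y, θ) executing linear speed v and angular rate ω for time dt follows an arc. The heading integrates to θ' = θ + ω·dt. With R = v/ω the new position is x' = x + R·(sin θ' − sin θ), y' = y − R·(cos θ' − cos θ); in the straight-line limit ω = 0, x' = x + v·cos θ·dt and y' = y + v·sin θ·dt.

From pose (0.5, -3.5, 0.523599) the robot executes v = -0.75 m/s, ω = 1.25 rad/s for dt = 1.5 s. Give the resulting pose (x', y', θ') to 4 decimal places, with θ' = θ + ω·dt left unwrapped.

(0.3941, -4.4615, 2.3986)

θ' = 0.5236 + 1.25·1.5 = 2.3986
R = v/ω = -0.75/1.25 = -0.6000
x' = 0.5 + -0.6000·(sin 2.3986 − sin 0.5236) = 0.3941
y' = -3.5 − -0.6000·(cos 2.3986 − cos 0.5236) = -4.4615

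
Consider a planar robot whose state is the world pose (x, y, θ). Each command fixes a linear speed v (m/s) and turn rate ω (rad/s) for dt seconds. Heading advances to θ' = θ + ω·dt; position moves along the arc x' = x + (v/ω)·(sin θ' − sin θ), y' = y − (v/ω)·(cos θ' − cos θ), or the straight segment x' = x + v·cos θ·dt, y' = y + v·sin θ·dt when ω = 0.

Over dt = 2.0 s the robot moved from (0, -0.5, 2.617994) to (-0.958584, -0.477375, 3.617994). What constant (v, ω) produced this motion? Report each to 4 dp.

Δθ = 3.617994 − 2.617994 = 1.000000
ω = Δθ/dt = 1.000000/2.0 = 0.5000
R = Δx/(sin θ' − sin θ) = 1.0000
v = R·ω = 1.0000·0.5000 = 0.5000

v = 0.5000, ω = 0.5000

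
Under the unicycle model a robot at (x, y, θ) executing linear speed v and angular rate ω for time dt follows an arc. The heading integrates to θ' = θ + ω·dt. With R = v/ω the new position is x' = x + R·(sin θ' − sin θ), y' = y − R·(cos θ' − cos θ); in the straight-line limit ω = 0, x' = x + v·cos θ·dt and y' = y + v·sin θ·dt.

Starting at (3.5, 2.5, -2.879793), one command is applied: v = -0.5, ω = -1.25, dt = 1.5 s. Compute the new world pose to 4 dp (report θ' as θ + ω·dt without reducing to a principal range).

(4.0032, 2.0967, -4.7548)

θ' = -2.8798 + -1.25·1.5 = -4.7548
R = v/ω = -0.5/-1.25 = 0.4000
x' = 3.5 + 0.4000·(sin -4.7548 − sin -2.8798) = 4.0032
y' = 2.5 − 0.4000·(cos -4.7548 − cos -2.8798) = 2.0967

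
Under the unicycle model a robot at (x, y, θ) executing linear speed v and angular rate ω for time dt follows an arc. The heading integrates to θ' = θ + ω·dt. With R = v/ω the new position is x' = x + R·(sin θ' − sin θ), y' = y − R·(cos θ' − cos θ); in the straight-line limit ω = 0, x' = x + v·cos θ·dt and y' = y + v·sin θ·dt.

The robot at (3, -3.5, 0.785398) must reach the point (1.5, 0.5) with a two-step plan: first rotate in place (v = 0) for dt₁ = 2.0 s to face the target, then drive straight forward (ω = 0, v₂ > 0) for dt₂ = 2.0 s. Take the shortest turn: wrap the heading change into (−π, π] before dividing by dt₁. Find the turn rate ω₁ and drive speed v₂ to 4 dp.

heading to target = atan2(0.5−-3.5, 1.5−3) = 1.9296
Δθ = wrap(1.9296 − 0.7854) = 1.1442; ω₁ = Δθ/dt₁ = 0.5721
distance = √((1.5−3)² + (0.5−-3.5)²) = 4.2720; v₂ = distance/dt₂ = 2.1360

ω₁ = 0.5721, v₂ = 2.1360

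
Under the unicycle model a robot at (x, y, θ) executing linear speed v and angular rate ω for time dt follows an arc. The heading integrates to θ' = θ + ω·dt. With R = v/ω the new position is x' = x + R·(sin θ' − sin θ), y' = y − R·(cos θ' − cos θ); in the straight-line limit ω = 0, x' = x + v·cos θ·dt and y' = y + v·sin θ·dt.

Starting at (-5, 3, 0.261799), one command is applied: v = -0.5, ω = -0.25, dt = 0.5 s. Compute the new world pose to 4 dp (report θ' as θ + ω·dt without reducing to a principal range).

(-5.2449, 2.9505, 0.1368)

θ' = 0.2618 + -0.25·0.5 = 0.1368
R = v/ω = -0.5/-0.25 = 2.0000
x' = -5 + 2.0000·(sin 0.1368 − sin 0.2618) = -5.2449
y' = 3 − 2.0000·(cos 0.1368 − cos 0.2618) = 2.9505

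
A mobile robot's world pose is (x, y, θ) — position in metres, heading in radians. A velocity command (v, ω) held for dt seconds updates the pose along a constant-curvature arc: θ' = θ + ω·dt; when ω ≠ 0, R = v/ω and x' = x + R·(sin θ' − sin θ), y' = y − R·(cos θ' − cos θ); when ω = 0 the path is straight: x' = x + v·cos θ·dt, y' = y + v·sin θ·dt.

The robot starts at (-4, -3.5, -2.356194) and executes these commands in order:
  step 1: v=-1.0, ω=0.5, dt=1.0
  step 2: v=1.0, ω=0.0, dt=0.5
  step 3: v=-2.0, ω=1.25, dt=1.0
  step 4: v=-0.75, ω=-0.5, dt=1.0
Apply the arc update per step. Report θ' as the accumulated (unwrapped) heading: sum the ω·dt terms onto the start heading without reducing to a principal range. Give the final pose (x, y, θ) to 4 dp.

step 1: θ'=-1.8562 (R=-2.0000) → pose (-3.4951, -2.6489, -1.8562)
step 2: θ'=-1.8562 (straight) → pose (-3.6359, -3.1286, -1.8562)
step 3: θ'=-0.6062 (R=-1.6000) → pose (-4.2596, -1.3633, -0.6062)
step 4: θ'=-1.1062 (R=1.5000) → pose (-4.7460, -0.8026, -1.1062)

(-4.7460, -0.8026, -1.1062)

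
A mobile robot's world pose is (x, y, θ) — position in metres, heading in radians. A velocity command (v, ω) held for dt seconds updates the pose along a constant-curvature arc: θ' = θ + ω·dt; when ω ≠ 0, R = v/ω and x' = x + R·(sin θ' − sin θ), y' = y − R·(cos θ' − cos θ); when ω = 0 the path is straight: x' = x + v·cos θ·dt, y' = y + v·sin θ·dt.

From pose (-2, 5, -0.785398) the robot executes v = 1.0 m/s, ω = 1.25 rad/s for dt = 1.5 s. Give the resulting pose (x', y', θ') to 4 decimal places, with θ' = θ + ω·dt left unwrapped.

(-0.7252, 5.1954, 1.0896)

θ' = -0.7854 + 1.25·1.5 = 1.0896
R = v/ω = 1.0/1.25 = 0.8000
x' = -2 + 0.8000·(sin 1.0896 − sin -0.7854) = -0.7252
y' = 5 − 0.8000·(cos 1.0896 − cos -0.7854) = 5.1954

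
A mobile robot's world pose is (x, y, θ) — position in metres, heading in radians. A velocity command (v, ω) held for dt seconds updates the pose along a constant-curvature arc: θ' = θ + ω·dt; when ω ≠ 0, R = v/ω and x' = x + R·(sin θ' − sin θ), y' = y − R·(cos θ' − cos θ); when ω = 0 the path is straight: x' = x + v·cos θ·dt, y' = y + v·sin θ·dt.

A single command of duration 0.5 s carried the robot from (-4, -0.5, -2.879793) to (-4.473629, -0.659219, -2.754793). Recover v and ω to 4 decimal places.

Δθ = -2.754793 − -2.879793 = 0.125000
ω = Δθ/dt = 0.125000/0.5 = 0.2500
R = Δx/(sin θ' − sin θ) = 4.0000
v = R·ω = 4.0000·0.2500 = 1.0000

v = 1.0000, ω = 0.2500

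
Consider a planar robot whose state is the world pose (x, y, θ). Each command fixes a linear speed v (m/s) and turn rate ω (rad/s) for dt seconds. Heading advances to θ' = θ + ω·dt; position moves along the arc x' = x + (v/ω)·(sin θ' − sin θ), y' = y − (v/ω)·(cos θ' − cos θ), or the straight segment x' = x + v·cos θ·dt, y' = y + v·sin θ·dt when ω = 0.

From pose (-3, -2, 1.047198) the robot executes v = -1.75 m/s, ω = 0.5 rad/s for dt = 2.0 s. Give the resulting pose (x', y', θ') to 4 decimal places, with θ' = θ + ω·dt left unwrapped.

(-3.0792, -5.3550, 2.0472)

θ' = 1.0472 + 0.5·2.0 = 2.0472
R = v/ω = -1.75/0.5 = -3.5000
x' = -3 + -3.5000·(sin 2.0472 − sin 1.0472) = -3.0792
y' = -2 − -3.5000·(cos 2.0472 − cos 1.0472) = -5.3550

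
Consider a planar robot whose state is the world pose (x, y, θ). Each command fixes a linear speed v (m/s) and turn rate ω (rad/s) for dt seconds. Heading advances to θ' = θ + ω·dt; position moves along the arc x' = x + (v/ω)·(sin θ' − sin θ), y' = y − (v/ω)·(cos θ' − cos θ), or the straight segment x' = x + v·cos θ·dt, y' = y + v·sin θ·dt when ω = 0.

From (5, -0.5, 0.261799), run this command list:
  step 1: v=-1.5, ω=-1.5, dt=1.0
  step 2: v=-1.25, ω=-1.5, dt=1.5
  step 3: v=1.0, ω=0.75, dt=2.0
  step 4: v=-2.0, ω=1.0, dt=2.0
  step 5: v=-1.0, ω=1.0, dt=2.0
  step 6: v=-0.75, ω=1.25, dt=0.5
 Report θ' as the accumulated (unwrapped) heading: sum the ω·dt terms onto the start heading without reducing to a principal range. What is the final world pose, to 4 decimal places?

step 1: θ'=-1.2382 (R=1.0000) → pose (3.7960, 0.1394, -1.2382)
step 2: θ'=-3.4882 (R=0.8333) → pose (4.8667, 1.1953, -3.4882)
step 3: θ'=-1.9882 (R=1.3333) → pose (3.1949, 0.4818, -1.9882)
step 4: θ'=0.0118 (R=-2.0000) → pose (1.3430, 3.2924, 0.0118)
step 5: θ'=2.0118 (R=-1.0000) → pose (0.4505, 1.8656, 2.0118)
step 6: θ'=2.6368 (R=-0.6000) → pose (0.7029, 1.5966, 2.6368)

(0.7029, 1.5966, 2.6368)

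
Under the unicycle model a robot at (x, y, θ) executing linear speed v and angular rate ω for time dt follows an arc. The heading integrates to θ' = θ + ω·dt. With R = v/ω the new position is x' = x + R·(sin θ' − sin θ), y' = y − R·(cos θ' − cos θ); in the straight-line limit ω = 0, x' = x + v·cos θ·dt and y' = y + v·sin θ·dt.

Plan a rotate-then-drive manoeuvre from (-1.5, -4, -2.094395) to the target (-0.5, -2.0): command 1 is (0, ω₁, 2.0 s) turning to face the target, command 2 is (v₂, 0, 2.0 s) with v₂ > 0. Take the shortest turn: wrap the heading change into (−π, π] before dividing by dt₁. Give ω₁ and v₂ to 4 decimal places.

heading to target = atan2(-2−-4, -0.5−-1.5) = 1.1071
Δθ = wrap(1.1071 − -2.0944) = -3.0816; ω₁ = Δθ/dt₁ = -1.5408
distance = √((-0.5−-1.5)² + (-2−-4)²) = 2.2361; v₂ = distance/dt₂ = 1.1180

ω₁ = -1.5408, v₂ = 1.1180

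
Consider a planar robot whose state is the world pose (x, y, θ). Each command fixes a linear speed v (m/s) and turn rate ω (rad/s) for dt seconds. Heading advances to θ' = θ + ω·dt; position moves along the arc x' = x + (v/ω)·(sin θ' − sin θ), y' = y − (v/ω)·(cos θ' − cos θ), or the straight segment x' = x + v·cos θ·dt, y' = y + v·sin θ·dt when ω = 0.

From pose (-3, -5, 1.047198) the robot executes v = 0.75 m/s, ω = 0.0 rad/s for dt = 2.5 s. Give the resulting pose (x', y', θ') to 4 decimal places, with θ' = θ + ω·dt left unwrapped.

(-2.0625, -3.3762, 1.0472)

θ' = 1.0472 + 0.0·2.5 = 1.0472
ω = 0 → straight: x' = -3 + 0.75·cos(1.0472)·2.5 = -2.0625
y' = -5 + 0.75·sin(1.0472)·2.5 = -3.3762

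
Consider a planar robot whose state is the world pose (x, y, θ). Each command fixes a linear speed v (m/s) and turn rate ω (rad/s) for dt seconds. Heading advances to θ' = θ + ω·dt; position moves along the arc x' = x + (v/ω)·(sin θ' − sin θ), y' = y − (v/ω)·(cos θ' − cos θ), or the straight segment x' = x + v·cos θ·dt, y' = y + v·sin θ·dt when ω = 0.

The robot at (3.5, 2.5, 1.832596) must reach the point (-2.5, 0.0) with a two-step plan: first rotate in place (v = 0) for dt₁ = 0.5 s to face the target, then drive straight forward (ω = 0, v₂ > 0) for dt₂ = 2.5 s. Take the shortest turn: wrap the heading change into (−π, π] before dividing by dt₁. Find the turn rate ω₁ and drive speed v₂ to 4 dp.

heading to target = atan2(0−2.5, -2.5−3.5) = -2.7468
Δθ = wrap(-2.7468 − 1.8326) = 1.7038; ω₁ = Δθ/dt₁ = 3.4076
distance = √((-2.5−3.5)² + (0−2.5)²) = 6.5000; v₂ = distance/dt₂ = 2.6000

ω₁ = 3.4076, v₂ = 2.6000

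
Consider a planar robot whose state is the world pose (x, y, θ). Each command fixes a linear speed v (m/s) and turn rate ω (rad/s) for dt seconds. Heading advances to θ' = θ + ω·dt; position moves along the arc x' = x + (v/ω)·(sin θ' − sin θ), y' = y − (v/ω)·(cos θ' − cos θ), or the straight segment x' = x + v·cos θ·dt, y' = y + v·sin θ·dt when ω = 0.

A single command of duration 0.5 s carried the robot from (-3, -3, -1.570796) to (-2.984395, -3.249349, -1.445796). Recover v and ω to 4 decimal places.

Δθ = -1.445796 − -1.570796 = 0.125000
ω = Δθ/dt = 0.125000/0.5 = 0.2500
R = −Δy/(cos θ' − cos θ) = 2.0000
v = R·ω = 2.0000·0.2500 = 0.5000

v = 0.5000, ω = 0.2500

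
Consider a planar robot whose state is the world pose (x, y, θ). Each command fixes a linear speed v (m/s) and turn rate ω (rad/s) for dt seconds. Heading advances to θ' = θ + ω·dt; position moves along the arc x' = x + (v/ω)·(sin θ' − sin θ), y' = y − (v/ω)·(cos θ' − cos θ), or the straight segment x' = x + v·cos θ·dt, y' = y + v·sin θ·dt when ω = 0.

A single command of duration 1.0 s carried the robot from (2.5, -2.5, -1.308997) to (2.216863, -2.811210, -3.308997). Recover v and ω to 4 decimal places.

Δθ = -3.308997 − -1.308997 = -2.000000
ω = Δθ/dt = -2.000000/1.0 = -2.0000
R = −Δy/(cos θ' − cos θ) = -0.2500
v = R·ω = -0.2500·-2.0000 = 0.5000

v = 0.5000, ω = -2.0000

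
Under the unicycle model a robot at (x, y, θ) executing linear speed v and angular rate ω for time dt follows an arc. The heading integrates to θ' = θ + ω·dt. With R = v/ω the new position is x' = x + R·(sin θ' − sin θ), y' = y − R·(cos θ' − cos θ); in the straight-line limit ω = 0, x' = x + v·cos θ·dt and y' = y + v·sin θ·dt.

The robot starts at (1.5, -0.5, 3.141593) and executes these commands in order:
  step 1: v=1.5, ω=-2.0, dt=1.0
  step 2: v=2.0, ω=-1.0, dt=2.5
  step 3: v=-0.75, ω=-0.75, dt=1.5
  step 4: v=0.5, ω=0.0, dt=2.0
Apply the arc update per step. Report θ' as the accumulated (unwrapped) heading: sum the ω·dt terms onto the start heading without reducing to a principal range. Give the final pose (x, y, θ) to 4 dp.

step 1: θ'=1.1416 (R=-0.7500) → pose (0.8180, 0.5621, 1.1416)
step 2: θ'=-1.3584 (R=-2.0000) → pose (4.5917, 0.1514, -1.3584)
step 3: θ'=-2.4834 (R=1.0000) → pose (4.9575, 1.1533, -2.4834)
step 4: θ'=-2.4834 (straight) → pose (4.1664, 0.5416, -2.4834)

(4.1664, 0.5416, -2.4834)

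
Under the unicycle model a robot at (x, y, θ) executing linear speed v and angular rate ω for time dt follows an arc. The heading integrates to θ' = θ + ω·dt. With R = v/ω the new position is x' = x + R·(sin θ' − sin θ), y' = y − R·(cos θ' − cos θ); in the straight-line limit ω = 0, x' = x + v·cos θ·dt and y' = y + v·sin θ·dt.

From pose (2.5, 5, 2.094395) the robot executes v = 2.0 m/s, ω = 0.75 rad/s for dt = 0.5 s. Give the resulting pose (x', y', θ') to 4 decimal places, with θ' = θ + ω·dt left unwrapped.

(1.8512, 5.7532, 2.4694)

θ' = 2.0944 + 0.75·0.5 = 2.4694
R = v/ω = 2.0/0.75 = 2.6667
x' = 2.5 + 2.6667·(sin 2.4694 − sin 2.0944) = 1.8512
y' = 5 − 2.6667·(cos 2.4694 − cos 2.0944) = 5.7532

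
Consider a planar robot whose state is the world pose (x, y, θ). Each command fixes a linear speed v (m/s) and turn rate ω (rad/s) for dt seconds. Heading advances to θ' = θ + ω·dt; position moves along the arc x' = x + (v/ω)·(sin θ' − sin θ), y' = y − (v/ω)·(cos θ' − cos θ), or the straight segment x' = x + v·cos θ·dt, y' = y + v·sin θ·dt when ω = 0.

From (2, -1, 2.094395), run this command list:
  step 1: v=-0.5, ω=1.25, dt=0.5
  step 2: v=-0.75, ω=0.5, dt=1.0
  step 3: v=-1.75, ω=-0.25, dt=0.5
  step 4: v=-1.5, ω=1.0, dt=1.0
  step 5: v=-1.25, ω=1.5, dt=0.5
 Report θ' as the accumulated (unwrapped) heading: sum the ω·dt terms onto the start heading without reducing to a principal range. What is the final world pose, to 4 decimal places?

(5.2283, -0.0569, 4.8444)

step 1: θ'=2.7194 (R=-0.4000) → pose (2.1825, -1.1649, 2.7194)
step 2: θ'=3.2194 (R=-1.5000) → pose (2.9137, -1.2921, 3.2194)
step 3: θ'=3.0944 (R=7.0000) → pose (3.7881, -1.2787, 3.0944)
step 4: θ'=4.0944 (R=-1.5000) → pose (5.0814, -0.6494, 4.0944)
step 5: θ'=4.8444 (R=-0.8333) → pose (5.2283, -0.0569, 4.8444)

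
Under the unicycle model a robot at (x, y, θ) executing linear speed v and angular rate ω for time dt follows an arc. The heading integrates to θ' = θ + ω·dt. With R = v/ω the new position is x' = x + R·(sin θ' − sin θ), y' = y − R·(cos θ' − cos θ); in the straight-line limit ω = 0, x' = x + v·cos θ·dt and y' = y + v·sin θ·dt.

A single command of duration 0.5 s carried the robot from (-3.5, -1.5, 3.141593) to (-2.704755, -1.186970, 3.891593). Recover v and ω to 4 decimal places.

v = -1.7500, ω = 1.5000

Δθ = 3.891593 − 3.141593 = 0.750000
ω = Δθ/dt = 0.750000/0.5 = 1.5000
R = Δx/(sin θ' − sin θ) = -1.1667
v = R·ω = -1.1667·1.5000 = -1.7500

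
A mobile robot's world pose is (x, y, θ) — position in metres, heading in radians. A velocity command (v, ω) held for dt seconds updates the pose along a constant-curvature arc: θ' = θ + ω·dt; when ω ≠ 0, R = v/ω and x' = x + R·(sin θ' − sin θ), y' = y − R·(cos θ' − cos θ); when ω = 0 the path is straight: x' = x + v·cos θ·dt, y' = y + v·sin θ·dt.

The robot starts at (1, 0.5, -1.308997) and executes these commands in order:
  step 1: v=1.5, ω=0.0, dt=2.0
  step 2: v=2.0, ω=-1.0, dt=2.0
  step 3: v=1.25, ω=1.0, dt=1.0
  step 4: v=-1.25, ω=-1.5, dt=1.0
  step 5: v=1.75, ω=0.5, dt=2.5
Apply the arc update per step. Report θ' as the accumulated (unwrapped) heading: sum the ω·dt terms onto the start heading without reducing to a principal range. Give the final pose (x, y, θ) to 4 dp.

(-4.5813, -5.0114, -2.5590)

step 1: θ'=-1.3090 (straight) → pose (1.7765, -2.3978, -1.3090)
step 2: θ'=-3.3090 (R=-2.0000) → pose (-0.4886, -4.8875, -3.3090)
step 3: θ'=-2.3090 (R=1.2500) → pose (-1.6215, -5.2788, -2.3090)
step 4: θ'=-3.8090 (R=0.8333) → pose (-0.4893, -5.1851, -3.8090)
step 5: θ'=-2.5590 (R=3.5000) → pose (-4.5813, -5.0114, -2.5590)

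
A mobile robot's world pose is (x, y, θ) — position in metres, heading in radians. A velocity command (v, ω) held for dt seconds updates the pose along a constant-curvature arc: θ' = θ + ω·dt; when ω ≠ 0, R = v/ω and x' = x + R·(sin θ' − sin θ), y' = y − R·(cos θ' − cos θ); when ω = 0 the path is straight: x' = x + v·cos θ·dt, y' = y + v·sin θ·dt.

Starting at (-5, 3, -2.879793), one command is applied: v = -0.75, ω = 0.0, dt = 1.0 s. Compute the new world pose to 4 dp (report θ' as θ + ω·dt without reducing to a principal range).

(-4.2756, 3.1941, -2.8798)

θ' = -2.8798 + 0.0·1.0 = -2.8798
ω = 0 → straight: x' = -5 + -0.75·cos(-2.8798)·1.0 = -4.2756
y' = 3 + -0.75·sin(-2.8798)·1.0 = 3.1941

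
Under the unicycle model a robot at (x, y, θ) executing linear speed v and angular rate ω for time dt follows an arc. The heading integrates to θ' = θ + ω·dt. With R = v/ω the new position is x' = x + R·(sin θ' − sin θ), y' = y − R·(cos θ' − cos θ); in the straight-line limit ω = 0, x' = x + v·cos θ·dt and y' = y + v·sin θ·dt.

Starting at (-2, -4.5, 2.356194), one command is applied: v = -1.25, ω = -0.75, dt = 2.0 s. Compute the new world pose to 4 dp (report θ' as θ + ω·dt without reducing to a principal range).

θ' = 2.3562 + -0.75·2.0 = 0.8562
R = v/ω = -1.25/-0.75 = 1.6667
x' = -2 + 1.6667·(sin 0.8562 − sin 2.3562) = -1.9196
y' = -4.5 − 1.6667·(cos 0.8562 − cos 2.3562) = -6.7707

(-1.9196, -6.7707, 0.8562)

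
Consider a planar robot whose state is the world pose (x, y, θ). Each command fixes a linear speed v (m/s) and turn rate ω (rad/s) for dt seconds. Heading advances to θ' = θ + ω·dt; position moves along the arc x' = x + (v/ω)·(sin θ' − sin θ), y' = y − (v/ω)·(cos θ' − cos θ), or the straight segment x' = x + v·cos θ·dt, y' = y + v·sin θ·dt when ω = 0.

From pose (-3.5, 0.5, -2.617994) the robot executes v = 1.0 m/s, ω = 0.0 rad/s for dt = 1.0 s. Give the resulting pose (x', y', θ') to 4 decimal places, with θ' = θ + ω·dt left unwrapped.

(-4.3660, 0.0000, -2.6180)

θ' = -2.6180 + 0.0·1.0 = -2.6180
ω = 0 → straight: x' = -3.5 + 1.0·cos(-2.6180)·1.0 = -4.3660
y' = 0.5 + 1.0·sin(-2.6180)·1.0 = 0.0000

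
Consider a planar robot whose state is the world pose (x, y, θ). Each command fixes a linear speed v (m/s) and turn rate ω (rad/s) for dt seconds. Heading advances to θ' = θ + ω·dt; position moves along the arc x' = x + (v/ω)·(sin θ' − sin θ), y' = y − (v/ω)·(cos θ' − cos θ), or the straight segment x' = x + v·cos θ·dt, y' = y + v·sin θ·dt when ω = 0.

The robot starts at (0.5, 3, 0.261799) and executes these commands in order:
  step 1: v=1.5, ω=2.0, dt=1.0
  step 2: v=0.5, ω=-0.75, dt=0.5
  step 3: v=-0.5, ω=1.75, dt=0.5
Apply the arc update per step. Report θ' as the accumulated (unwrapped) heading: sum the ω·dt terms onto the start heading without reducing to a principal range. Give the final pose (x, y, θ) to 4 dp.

step 1: θ'=2.2618 (R=0.7500) → pose (0.8838, 4.2024, 2.2618)
step 2: θ'=1.8868 (R=-0.6667) → pose (0.7639, 4.4201, 1.8868)
step 3: θ'=2.7618 (R=-0.2857) → pose (0.9296, 4.2436, 2.7618)

(0.9296, 4.2436, 2.7618)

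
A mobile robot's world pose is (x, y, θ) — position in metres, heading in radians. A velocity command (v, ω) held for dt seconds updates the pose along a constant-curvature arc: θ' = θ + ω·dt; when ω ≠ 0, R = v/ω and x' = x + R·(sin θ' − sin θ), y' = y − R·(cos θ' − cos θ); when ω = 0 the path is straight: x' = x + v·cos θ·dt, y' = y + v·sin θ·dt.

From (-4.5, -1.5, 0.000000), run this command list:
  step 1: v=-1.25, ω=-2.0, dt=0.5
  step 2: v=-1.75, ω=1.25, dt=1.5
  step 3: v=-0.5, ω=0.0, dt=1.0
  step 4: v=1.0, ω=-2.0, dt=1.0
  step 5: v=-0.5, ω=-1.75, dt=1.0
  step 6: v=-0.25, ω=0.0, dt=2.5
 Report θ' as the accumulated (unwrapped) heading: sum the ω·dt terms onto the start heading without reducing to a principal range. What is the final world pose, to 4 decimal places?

(-5.9787, -0.9969, -2.8750)

step 1: θ'=-1.0000 (R=0.6250) → pose (-5.0259, -1.2127, -1.0000)
step 2: θ'=0.8750 (R=-1.4000) → pose (-7.2785, -1.0717, 0.8750)
step 3: θ'=0.8750 (straight) → pose (-7.5990, -1.4555, 0.8750)
step 4: θ'=-1.1250 (R=-0.5000) → pose (-6.7641, -1.5604, -1.1250)
step 5: θ'=-2.8750 (R=0.2857) → pose (-6.5816, -1.1616, -2.8750)
step 6: θ'=-2.8750 (straight) → pose (-5.9787, -0.9969, -2.8750)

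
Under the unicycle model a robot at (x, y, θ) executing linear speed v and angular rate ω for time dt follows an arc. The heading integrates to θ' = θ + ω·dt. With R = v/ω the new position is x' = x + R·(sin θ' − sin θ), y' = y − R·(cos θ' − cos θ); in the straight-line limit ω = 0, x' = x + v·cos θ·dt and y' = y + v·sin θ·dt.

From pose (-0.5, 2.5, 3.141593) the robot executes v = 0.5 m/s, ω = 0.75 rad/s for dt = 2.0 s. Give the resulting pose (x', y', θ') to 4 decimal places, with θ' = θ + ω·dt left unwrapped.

θ' = 3.1416 + 0.75·2.0 = 4.6416
R = v/ω = 0.5/0.75 = 0.6667
x' = -0.5 + 0.6667·(sin 4.6416 − sin 3.1416) = -1.1650
y' = 2.5 − 0.6667·(cos 4.6416 − cos 3.1416) = 1.8805

(-1.1650, 1.8805, 4.6416)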